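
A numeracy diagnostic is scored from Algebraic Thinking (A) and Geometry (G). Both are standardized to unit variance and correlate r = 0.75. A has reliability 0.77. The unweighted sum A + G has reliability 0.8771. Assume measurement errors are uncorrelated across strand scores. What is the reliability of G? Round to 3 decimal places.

0.800

Var(A+G) = 2 + 2·0.75 = 3.500.
True-score variance = ρ_A + ρ_G + 2·0.75, so 0.8771 = (0.77 + ρ_G + 1.50) / 3.500.
ρ_G = 0.8771·3.500 − 0.77 − 1.50 = 0.800.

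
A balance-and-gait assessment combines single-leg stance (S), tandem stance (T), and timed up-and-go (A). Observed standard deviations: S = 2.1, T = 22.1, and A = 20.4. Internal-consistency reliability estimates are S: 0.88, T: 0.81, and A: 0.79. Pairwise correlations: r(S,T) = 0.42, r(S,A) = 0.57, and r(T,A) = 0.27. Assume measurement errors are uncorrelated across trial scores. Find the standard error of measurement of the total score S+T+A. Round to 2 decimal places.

Var(total) = 908.98 + 331.276 = 1240.26.
True-score variance = 728.259 + 331.276 = 1059.53, so reliability = 0.8543.
Error variance = 1240.26 − 1059.53 = 180.721; SEM = √180.721 = 13.44.

13.44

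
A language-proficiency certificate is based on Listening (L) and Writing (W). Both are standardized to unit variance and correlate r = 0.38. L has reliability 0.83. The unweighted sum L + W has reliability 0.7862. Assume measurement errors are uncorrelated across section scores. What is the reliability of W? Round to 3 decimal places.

0.580

Var(L+W) = 2 + 2·0.38 = 2.760.
True-score variance = ρ_L + ρ_W + 2·0.38, so 0.7862 = (0.83 + ρ_W + 0.76) / 2.760.
ρ_W = 0.7862·2.760 − 0.83 − 0.76 = 0.580.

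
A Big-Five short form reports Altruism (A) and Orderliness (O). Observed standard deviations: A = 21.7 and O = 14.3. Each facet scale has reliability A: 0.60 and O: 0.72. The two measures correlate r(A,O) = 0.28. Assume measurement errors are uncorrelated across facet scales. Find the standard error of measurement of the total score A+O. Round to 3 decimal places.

Var(total) = 675.38 + 173.774 = 849.154.
True-score variance = 429.767 + 173.774 = 603.54, so reliability = 0.7108.
Error variance = 849.154 − 603.54 = 245.613; SEM = √245.613 = 15.672.

15.672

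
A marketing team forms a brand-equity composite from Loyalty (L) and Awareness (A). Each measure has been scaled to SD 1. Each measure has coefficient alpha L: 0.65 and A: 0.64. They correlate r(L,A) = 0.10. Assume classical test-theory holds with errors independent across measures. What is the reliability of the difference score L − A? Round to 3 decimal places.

0.606

Var(L−A) = 1 + 1 − 2·0.10 = 2 − 0.2 = 1.8.
Under uncorrelated errors the observed covariances equal the true-score covariances, so only the own-variance terms attenuate.
True-score variance = [0.65 + 0.64] − 0.2 = 1.29 − 0.2 = 1.09.
Reliability = 1.09 / 1.8 = 0.606.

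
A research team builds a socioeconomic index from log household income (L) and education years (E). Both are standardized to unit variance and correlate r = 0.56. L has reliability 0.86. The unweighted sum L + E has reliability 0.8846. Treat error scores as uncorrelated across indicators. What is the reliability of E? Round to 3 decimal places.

Var(L+E) = 2 + 2·0.56 = 3.120.
True-score variance = ρ_L + ρ_E + 2·0.56, so 0.8846 = (0.86 + ρ_E + 1.12) / 3.120.
ρ_E = 0.8846·3.120 − 0.86 − 1.12 = 0.780.

0.780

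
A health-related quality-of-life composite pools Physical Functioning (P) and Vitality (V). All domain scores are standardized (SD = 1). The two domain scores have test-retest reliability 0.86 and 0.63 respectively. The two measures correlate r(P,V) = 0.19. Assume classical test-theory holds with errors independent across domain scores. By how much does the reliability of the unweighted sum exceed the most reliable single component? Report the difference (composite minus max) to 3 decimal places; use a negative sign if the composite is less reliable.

Var(sum) = 2 + 0.38 = 2.38; true-score variance = 1.49 + 0.38 = 1.87; composite reliability = 0.7857.
Max component reliability = 0.8600.
Difference = 0.7857 − 0.8600 = -0.074.

-0.074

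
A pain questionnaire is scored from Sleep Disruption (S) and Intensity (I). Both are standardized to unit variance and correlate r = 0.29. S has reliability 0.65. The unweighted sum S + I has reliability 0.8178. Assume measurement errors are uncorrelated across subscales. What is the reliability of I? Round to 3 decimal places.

Var(S+I) = 2 + 2·0.29 = 2.580.
True-score variance = ρ_S + ρ_I + 2·0.29, so 0.8178 = (0.65 + ρ_I + 0.58) / 2.580.
ρ_I = 0.8178·2.580 − 0.65 − 0.58 = 0.880.

0.880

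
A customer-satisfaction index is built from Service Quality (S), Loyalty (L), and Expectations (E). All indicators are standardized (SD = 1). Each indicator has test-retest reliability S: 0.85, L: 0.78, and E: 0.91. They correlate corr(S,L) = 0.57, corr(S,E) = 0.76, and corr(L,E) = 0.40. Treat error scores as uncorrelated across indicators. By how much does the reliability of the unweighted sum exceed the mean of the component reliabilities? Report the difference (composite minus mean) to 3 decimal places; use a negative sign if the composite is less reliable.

Var(sum) = 3 + 3.46 = 6.46; true-score variance = 2.54 + 3.46 = 6; composite reliability = 0.9288.
Mean component reliability = 0.8467.
Difference = 0.9288 − 0.8467 = 0.082.

0.082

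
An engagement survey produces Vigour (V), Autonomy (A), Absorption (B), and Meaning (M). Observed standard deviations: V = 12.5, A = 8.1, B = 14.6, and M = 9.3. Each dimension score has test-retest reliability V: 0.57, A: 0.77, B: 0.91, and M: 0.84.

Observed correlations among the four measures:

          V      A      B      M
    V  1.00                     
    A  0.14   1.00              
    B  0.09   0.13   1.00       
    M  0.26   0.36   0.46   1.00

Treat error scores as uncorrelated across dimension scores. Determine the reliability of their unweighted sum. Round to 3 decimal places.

Var(V+A+B+M) = 12.5² + 8.1² + 14.6² + 9.3² + 2·[12.5·8.1·0.14 + 12.5·14.6·0.09 + 12.5·9.3·0.26 + 8.1·14.6·0.13 + 8.1·9.3·0.36 + 14.6·9.3·0.46] = 521.51 + 331.553 = 853.063.
Under uncorrelated errors the observed covariances equal the true-score covariances, so only the own-variance terms attenuate.
True-score variance = [12.5²·0.57 + 8.1²·0.77 + 14.6²·0.91 + 9.3²·0.84] + 331.553 = 406.209 + 331.553 = 737.762.
Reliability = 737.762 / 853.063 = 0.865.

0.865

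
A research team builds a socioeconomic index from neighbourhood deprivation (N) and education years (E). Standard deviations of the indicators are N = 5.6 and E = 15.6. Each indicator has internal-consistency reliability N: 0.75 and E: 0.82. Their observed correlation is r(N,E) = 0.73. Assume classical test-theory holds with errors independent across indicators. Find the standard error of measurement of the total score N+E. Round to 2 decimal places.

Var(total) = 274.72 + 127.546 = 402.266.
True-score variance = 223.075 + 127.546 = 350.621, so reliability = 0.8716.
Error variance = 402.266 − 350.621 = 51.6448; SEM = √51.6448 = 7.19.

7.19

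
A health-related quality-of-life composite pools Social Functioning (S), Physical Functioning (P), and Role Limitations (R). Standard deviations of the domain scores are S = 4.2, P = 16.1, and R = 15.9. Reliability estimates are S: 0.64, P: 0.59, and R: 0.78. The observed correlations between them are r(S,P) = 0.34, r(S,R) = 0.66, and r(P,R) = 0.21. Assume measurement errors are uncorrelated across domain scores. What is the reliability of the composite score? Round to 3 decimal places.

0.782

Var(S+P+R) = 4.2² + 16.1² + 15.9² + 2·[4.2·16.1·0.34 + 4.2·15.9·0.66 + 16.1·15.9·0.21] = 529.66 + 241.647 = 771.307.
Under uncorrelated errors the observed covariances equal the true-score covariances, so only the own-variance terms attenuate.
True-score variance = [4.2²·0.64 + 16.1²·0.59 + 15.9²·0.78] + 241.647 = 361.415 + 241.647 = 603.062.
Reliability = 603.062 / 771.307 = 0.782.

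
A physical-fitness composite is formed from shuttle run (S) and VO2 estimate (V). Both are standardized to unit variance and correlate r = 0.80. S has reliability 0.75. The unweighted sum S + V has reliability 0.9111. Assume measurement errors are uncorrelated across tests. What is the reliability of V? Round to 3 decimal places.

0.930

Var(S+V) = 2 + 2·0.80 = 3.600.
True-score variance = ρ_S + ρ_V + 2·0.80, so 0.9111 = (0.75 + ρ_V + 1.60) / 3.600.
ρ_V = 0.9111·3.600 − 0.75 − 1.60 = 0.930.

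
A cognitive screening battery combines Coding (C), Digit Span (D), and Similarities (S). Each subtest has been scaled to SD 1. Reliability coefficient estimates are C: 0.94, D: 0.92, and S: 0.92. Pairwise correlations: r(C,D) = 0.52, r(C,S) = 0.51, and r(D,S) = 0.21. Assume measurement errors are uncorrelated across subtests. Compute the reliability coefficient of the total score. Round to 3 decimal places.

Var(C+D+S) = 3 + 2·[0.52 + 0.51 + 0.21] = 3 + 2.48 = 5.48.
With uncorrelated errors the cross-covariances are all true-score covariance, so they carry over unchanged; only the diagonal terms shrink to ρᵢσᵢ².
True-score variance = [0.94 + 0.92 + 0.92] + 2.48 = 2.78 + 2.48 = 5.26.
Reliability = 5.26 / 5.48 = 0.960.

0.960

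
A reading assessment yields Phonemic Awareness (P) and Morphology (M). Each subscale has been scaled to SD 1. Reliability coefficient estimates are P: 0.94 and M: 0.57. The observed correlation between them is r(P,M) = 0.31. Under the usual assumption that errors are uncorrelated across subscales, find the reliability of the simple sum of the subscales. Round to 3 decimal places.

0.813

Var(P+M) = 2 + 2·[0.31] = 2 + 0.62 = 2.62.
With uncorrelated errors the cross-covariances are all true-score covariance, so they carry over unchanged; only the diagonal terms shrink to ρᵢσᵢ².
True-score variance = [0.94 + 0.57] + 0.62 = 1.51 + 0.62 = 2.13.
Reliability = 2.13 / 2.62 = 0.813.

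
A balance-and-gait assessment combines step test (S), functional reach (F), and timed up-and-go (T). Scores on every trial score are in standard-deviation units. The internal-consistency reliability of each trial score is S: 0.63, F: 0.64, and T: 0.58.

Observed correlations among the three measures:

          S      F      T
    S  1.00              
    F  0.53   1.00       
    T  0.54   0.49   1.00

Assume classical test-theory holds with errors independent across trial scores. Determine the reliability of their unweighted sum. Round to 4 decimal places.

Var(S+F+T) = 3 + 2·[0.53 + 0.54 + 0.49] = 3 + 3.12 = 6.12.
With uncorrelated errors the cross-covariances are all true-score covariance, so they carry over unchanged; only the diagonal terms shrink to ρᵢσᵢ².
True-score variance = [0.63 + 0.64 + 0.58] + 3.12 = 1.85 + 3.12 = 4.97.
Reliability = 4.97 / 6.12 = 0.8121.

0.8121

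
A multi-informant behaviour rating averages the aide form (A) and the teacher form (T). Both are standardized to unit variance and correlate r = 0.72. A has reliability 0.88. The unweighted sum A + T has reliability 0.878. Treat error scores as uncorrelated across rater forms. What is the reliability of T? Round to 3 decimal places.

0.700

Var(A+T) = 2 + 2·0.72 = 3.440.
True-score variance = ρ_A + ρ_T + 2·0.72, so 0.878 = (0.88 + ρ_T + 1.44) / 3.440.
ρ_T = 0.878·3.440 − 0.88 − 1.44 = 0.700.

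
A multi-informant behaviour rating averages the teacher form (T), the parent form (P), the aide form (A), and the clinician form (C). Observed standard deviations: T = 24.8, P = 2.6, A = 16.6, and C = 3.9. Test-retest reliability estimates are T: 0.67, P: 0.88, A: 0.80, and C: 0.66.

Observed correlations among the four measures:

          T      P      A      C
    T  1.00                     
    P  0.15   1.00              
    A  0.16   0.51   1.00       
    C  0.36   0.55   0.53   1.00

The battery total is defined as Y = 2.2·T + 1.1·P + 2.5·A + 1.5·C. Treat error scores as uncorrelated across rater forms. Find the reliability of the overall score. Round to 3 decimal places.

0.782

Var(Y) = 2.2²·24.8² + 1.1²·2.6² + 2.5²·16.6² + 1.5²·3.9² + 2·[2.42·24.8·2.6·0.15 + 5.5·24.8·16.6·0.16 + 3.3·24.8·3.9·0.36 + 2.75·2.6·16.6·0.51 + 1.65·2.6·3.9·0.55 + 3.75·16.6·3.9·0.53] = 4741.45 + 1397.99 = 6139.43.
Because errors are independent across components, Cov(Tᵢ,Tⱼ) = Cov(Xᵢ,Xⱼ); the off-diagonal part of the true-score variance is the same as above.
True-score variance = [2.2²·24.8²·0.67 + 1.1²·2.6²·0.88 + 2.5²·16.6²·0.80 + 1.5²·3.9²·0.66] + 1397.99 = 3402.04 + 1397.99 = 4800.02.
Reliability = 4800.02 / 6139.43 = 0.782.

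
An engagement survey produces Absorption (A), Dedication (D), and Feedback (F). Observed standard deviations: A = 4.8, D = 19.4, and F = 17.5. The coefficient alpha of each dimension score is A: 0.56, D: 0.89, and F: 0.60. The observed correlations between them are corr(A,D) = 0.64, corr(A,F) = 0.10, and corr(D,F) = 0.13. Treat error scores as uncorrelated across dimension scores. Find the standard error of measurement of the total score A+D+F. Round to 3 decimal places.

Var(total) = 705.65 + 224.264 = 929.914.
True-score variance = 531.613 + 224.264 = 755.876, so reliability = 0.8128.
Error variance = 929.914 − 755.876 = 174.037; SEM = √174.037 = 13.192.

13.192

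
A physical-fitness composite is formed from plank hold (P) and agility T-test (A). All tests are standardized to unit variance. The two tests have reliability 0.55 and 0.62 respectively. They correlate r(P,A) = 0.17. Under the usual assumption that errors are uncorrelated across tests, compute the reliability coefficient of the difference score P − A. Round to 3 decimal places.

0.500

Var(P−A) = 1 + 1 − 2·0.17 = 2 − 0.34 = 1.66.
Under uncorrelated errors the observed covariances equal the true-score covariances, so only the own-variance terms attenuate.
True-score variance = [0.55 + 0.62] − 0.34 = 1.17 − 0.34 = 0.83.
Reliability = 0.83 / 1.66 = 0.500.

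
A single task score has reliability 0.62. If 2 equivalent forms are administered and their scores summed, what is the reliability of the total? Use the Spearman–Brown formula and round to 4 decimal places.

0.7654

ρ_k = kρ / (1 + (k−1)ρ) = 2·0.62 / (1 + 1·0.62) = 1.240 / 1.620 = 0.7654.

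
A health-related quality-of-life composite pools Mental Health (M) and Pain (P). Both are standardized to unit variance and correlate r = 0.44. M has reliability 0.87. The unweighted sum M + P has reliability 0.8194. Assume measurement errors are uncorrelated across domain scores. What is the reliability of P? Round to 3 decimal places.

Var(M+P) = 2 + 2·0.44 = 2.880.
True-score variance = ρ_M + ρ_P + 2·0.44, so 0.8194 = (0.87 + ρ_P + 0.88) / 2.880.
ρ_P = 0.8194·2.880 − 0.87 − 0.88 = 0.610.

0.610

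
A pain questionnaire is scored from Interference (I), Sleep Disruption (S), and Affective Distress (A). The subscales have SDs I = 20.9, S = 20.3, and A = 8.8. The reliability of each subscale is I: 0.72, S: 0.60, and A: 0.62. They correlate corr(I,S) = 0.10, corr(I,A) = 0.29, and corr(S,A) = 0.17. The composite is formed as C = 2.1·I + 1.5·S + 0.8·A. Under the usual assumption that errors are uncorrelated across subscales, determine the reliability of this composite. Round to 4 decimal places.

0.7285

Var(C) = 2.1²·20.9² + 1.5²·20.3² + 0.8²·8.8² + 2·[3.15·20.9·20.3·0.10 + 1.68·20.9·8.8·0.29 + 1.2·20.3·8.8·0.17] = 2903.1 + 519.387 = 3422.48.
With uncorrelated errors the cross-covariances are all true-score covariance, so they carry over unchanged; only the diagonal terms shrink to ρᵢσᵢ².
True-score variance = [2.1²·20.9²·0.72 + 1.5²·20.3²·0.60 + 0.8²·8.8²·0.62] + 519.387 = 1974.01 + 519.387 = 2493.4.
Reliability = 2493.4 / 3422.48 = 0.7285.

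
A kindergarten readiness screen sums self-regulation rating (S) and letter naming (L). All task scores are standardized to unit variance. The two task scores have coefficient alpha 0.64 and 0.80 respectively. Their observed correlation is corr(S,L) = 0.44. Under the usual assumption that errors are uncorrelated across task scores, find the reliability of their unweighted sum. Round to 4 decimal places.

Var(S+L) = 2 + 2·[0.44] = 2 + 0.88 = 2.88.
Because errors are independent across components, Cov(Tᵢ,Tⱼ) = Cov(Xᵢ,Xⱼ); the off-diagonal part of the true-score variance is the same as above.
True-score variance = [0.64 + 0.80] + 0.88 = 1.44 + 0.88 = 2.32.
Reliability = 2.32 / 2.88 = 0.8056.

0.8056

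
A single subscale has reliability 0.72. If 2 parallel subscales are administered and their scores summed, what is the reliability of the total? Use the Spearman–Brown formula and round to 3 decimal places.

ρ_k = kρ / (1 + (k−1)ρ) = 2·0.72 / (1 + 1·0.72) = 1.440 / 1.720 = 0.837.

0.837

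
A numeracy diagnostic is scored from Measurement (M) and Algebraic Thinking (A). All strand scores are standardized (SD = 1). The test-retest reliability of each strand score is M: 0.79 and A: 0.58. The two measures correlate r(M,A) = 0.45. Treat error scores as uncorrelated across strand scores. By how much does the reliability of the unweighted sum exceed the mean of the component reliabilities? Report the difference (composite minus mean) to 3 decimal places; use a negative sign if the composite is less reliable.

Var(sum) = 2 + 0.9 = 2.9; true-score variance = 1.37 + 0.9 = 2.27; composite reliability = 0.7828.
Mean component reliability = 0.6850.
Difference = 0.7828 − 0.6850 = 0.098.

0.098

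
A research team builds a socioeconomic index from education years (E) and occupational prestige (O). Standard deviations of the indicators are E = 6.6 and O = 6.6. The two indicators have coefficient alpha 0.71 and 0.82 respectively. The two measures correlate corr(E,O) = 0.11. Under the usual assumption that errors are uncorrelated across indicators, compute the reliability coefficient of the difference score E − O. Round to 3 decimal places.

Var(E−O) = 6.6² + 6.6² − 2·6.6·6.6·0.11 = 87.12 − 9.5832 = 77.5368.
Under uncorrelated errors the observed covariances equal the true-score covariances, so only the own-variance terms attenuate.
True-score variance = [6.6²·0.71 + 6.6²·0.82] − 9.5832 = 66.6468 − 9.5832 = 57.0636.
Reliability = 57.0636 / 77.5368 = 0.736.

0.736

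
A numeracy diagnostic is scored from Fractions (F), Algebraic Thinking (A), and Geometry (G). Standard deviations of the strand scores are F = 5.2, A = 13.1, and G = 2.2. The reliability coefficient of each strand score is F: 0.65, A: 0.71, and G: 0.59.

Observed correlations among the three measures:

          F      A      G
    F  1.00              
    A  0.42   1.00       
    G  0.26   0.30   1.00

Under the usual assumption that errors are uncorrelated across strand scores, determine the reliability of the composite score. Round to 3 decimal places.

Var(F+A+G) = 5.2² + 13.1² + 2.2² + 2·[5.2·13.1·0.42 + 5.2·2.2·0.26 + 13.1·2.2·0.30] = 203.49 + 80.4616 = 283.952.
With uncorrelated errors the cross-covariances are all true-score covariance, so they carry over unchanged; only the diagonal terms shrink to ρᵢσᵢ².
True-score variance = [5.2²·0.65 + 13.1²·0.71 + 2.2²·0.59] + 80.4616 = 142.275 + 80.4616 = 222.736.
Reliability = 222.736 / 283.952 = 0.784.

0.784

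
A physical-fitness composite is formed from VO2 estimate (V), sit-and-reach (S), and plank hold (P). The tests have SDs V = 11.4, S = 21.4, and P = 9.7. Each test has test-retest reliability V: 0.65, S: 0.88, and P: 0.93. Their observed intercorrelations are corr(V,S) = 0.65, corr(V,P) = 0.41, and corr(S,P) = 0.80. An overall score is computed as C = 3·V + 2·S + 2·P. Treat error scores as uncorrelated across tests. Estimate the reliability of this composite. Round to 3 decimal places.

Var(C) = 3²·11.4² + 2²·21.4² + 2²·9.7² + 2·[6·11.4·21.4·0.65 + 6·11.4·9.7·0.41 + 4·21.4·9.7·0.80] = 3377.84 + 3775.45 = 7153.29.
Under uncorrelated errors the observed covariances equal the true-score covariances, so only the own-variance terms attenuate.
True-score variance = [3²·11.4²·0.65 + 2²·21.4²·0.88 + 2²·9.7²·0.93] + 3775.45 = 2722.3 + 3775.45 = 6497.75.
Reliability = 6497.75 / 7153.29 = 0.908.

0.908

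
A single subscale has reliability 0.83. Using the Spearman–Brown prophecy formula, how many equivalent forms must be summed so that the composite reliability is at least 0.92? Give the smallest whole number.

3

k ≥ ρ*(1−ρ₁)/(ρ₁(1−ρ*)) = 0.92·0.17 / (0.83·0.08) = 2.355.
Smallest integer k = 3.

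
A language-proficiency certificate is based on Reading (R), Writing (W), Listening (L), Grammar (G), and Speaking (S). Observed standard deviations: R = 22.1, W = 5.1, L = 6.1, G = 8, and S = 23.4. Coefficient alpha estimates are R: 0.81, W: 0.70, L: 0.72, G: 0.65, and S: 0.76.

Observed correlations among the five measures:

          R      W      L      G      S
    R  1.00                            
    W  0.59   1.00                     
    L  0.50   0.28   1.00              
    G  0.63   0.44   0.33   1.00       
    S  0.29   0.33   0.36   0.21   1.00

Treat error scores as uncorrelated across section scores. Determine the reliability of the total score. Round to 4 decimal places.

Var(R+W+L+G+S) = 22.1² + 5.1² + 6.1² + 8² + 23.4² + 2·[22.1·5.1·0.59 + 22.1·6.1·0.50 + 22.1·8·0.63 + 22.1·23.4·0.29 + 5.1·6.1·0.28 + 5.1·8·0.44 + 5.1·23.4·0.33 + 6.1·8·0.33 + 6.1·23.4·0.36 + 8·23.4·0.21] = 1163.19 + 1136.21 = 2299.4.
Because errors are independent across components, Cov(Tᵢ,Tⱼ) = Cov(Xᵢ,Xⱼ); the off-diagonal part of the true-score variance is the same as above.
True-score variance = [22.1²·0.81 + 5.1²·0.70 + 6.1²·0.72 + 8²·0.65 + 23.4²·0.76] + 1136.21 = 898.356 + 1136.21 = 2034.57.
Reliability = 2034.57 / 2299.4 = 0.8848.

0.8848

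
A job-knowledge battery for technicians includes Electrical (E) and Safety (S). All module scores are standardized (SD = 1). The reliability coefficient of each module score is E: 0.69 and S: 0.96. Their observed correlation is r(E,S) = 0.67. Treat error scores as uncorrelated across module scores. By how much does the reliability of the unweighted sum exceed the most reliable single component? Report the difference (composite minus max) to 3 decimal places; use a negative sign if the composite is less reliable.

Var(sum) = 2 + 1.34 = 3.34; true-score variance = 1.65 + 1.34 = 2.99; composite reliability = 0.8952.
Max component reliability = 0.9600.
Difference = 0.8952 − 0.9600 = -0.065.

-0.065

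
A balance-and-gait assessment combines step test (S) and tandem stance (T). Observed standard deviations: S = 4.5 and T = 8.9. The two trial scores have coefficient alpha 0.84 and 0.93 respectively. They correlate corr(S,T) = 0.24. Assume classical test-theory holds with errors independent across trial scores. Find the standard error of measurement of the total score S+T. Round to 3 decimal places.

2.964

Var(total) = 99.46 + 19.224 = 118.684.
True-score variance = 90.6753 + 19.224 = 109.899, so reliability = 0.9260.
Error variance = 118.684 − 109.899 = 8.7847; SEM = √8.7847 = 2.964.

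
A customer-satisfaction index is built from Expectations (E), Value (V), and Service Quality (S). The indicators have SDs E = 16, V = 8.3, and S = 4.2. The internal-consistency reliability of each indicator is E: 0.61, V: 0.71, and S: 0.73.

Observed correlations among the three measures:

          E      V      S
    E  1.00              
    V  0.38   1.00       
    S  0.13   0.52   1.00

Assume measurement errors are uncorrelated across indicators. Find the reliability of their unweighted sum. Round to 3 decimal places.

Var(E+V+S) = 16² + 8.3² + 4.2² + 2·[16·8.3·0.38 + 16·4.2·0.13 + 8.3·4.2·0.52] = 342.53 + 154.654 = 497.184.
With uncorrelated errors the cross-covariances are all true-score covariance, so they carry over unchanged; only the diagonal terms shrink to ρᵢσᵢ².
True-score variance = [16²·0.61 + 8.3²·0.71 + 4.2²·0.73] + 154.654 = 217.949 + 154.654 = 372.604.
Reliability = 372.604 / 497.184 = 0.749.

0.749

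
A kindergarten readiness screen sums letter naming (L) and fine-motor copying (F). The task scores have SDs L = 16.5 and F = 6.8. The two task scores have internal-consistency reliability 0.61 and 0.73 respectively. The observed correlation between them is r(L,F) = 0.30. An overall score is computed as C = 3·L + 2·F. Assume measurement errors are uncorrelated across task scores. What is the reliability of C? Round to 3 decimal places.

Var(C) = 3²·16.5² + 2²·6.8² + 2·[6·16.5·6.8·0.30] = 2635.21 + 403.92 = 3039.13.
With uncorrelated errors the cross-covariances are all true-score covariance, so they carry over unchanged; only the diagonal terms shrink to ρᵢσᵢ².
True-score variance = [3²·16.5²·0.61 + 2²·6.8²·0.73] + 403.92 = 1629.67 + 403.92 = 2033.59.
Reliability = 2033.59 / 3039.13 = 0.669.

0.669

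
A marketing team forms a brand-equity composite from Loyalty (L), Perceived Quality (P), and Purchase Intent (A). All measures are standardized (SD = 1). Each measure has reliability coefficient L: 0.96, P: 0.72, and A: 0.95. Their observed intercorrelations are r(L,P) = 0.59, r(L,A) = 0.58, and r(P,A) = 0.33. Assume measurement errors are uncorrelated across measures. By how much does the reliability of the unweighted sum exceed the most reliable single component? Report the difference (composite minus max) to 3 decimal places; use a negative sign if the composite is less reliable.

-0.022

Var(sum) = 3 + 3 = 6; true-score variance = 2.63 + 3 = 5.63; composite reliability = 0.9383.
Max component reliability = 0.9600.
Difference = 0.9383 − 0.9600 = -0.022.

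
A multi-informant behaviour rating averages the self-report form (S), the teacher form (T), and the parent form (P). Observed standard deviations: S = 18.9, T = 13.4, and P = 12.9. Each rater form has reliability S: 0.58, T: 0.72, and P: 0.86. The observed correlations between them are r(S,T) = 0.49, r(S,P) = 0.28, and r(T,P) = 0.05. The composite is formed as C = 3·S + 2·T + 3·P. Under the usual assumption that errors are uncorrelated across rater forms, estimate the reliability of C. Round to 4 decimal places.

0.7866

Var(C) = 3²·18.9² + 2²·13.4² + 3²·12.9² + 2·[6·18.9·13.4·0.49 + 9·18.9·12.9·0.28 + 6·13.4·12.9·0.05] = 5430.82 + 2821.69 = 8252.51.
With uncorrelated errors the cross-covariances are all true-score covariance, so they carry over unchanged; only the diagonal terms shrink to ρᵢσᵢ².
True-score variance = [3²·18.9²·0.58 + 2²·13.4²·0.72 + 3²·12.9²·0.86] + 2821.69 = 3669.78 + 2821.69 = 6491.47.
Reliability = 6491.47 / 8252.51 = 0.7866.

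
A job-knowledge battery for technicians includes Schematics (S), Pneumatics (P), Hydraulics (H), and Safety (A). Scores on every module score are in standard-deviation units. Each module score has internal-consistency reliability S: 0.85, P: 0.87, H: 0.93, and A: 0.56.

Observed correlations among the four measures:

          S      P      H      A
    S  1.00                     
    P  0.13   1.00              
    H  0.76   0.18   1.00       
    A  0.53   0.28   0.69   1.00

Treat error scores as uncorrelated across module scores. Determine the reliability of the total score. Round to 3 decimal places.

0.914

Var(S+P+H+A) = 4 + 2·[0.13 + 0.76 + 0.53 + 0.18 + 0.28 + 0.69] = 4 + 5.14 = 9.14.
Under uncorrelated errors the observed covariances equal the true-score covariances, so only the own-variance terms attenuate.
True-score variance = [0.85 + 0.87 + 0.93 + 0.56] + 5.14 = 3.21 + 5.14 = 8.35.
Reliability = 8.35 / 9.14 = 0.914.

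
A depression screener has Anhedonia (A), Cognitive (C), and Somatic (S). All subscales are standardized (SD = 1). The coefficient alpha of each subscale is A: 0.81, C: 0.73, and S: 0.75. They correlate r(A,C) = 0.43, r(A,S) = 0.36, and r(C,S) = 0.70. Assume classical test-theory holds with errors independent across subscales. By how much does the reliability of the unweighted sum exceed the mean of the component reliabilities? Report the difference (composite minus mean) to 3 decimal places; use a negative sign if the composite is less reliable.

Var(sum) = 3 + 2.98 = 5.98; true-score variance = 2.29 + 2.98 = 5.27; composite reliability = 0.8813.
Mean component reliability = 0.7633.
Difference = 0.8813 − 0.7633 = 0.118.

0.118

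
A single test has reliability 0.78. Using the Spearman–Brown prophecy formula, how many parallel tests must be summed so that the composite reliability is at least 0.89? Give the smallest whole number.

3

k ≥ ρ*(1−ρ₁)/(ρ₁(1−ρ*)) = 0.89·0.22 / (0.78·0.11) = 2.282.
Smallest integer k = 3.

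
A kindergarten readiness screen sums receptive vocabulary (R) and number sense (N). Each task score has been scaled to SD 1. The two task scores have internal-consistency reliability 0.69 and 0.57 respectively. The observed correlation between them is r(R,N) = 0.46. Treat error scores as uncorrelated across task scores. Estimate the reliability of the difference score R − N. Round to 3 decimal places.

Var(R−N) = 1 + 1 − 2·0.46 = 2 − 0.92 = 1.08.
Under uncorrelated errors the observed covariances equal the true-score covariances, so only the own-variance terms attenuate.
True-score variance = [0.69 + 0.57] − 0.92 = 1.26 − 0.92 = 0.34.
Reliability = 0.34 / 1.08 = 0.315.

0.315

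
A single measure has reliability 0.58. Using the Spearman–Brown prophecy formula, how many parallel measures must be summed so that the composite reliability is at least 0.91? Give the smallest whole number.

8

k ≥ ρ*(1−ρ₁)/(ρ₁(1−ρ*)) = 0.91·0.42 / (0.58·0.09) = 7.322.
Smallest integer k = 8.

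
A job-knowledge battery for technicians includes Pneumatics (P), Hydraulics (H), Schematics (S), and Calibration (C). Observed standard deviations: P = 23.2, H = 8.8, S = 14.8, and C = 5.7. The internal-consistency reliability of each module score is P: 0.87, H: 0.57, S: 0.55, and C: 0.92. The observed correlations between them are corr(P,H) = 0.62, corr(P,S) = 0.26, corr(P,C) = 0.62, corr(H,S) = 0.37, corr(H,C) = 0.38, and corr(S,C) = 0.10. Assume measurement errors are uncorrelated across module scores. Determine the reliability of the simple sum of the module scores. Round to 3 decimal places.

Var(P+H+S+C) = 23.2² + 8.8² + 14.8² + 5.7² + 2·[23.2·8.8·0.62 + 23.2·14.8·0.26 + 23.2·5.7·0.62 + 8.8·14.8·0.37 + 8.8·5.7·0.38 + 14.8·5.7·0.10] = 867.21 + 747.054 = 1614.26.
With uncorrelated errors the cross-covariances are all true-score covariance, so they carry over unchanged; only the diagonal terms shrink to ρᵢσᵢ².
True-score variance = [23.2²·0.87 + 8.8²·0.57 + 14.8²·0.55 + 5.7²·0.92] + 747.054 = 662.772 + 747.054 = 1409.83.
Reliability = 1409.83 / 1614.26 = 0.873.

0.873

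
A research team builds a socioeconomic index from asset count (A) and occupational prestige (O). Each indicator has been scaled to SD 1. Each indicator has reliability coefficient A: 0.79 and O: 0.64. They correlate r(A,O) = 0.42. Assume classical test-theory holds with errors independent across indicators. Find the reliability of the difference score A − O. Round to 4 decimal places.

0.5086

Var(A−O) = 1 + 1 − 2·0.42 = 2 − 0.84 = 1.16.
With uncorrelated errors the cross-covariances are all true-score covariance, so they carry over unchanged; only the diagonal terms shrink to ρᵢσᵢ².
True-score variance = [0.79 + 0.64] − 0.84 = 1.43 − 0.84 = 0.59.
Reliability = 0.59 / 1.16 = 0.5086.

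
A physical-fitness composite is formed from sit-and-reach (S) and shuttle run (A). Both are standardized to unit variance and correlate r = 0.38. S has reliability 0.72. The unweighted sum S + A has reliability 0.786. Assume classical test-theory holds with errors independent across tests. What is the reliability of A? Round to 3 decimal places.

Var(S+A) = 2 + 2·0.38 = 2.760.
True-score variance = ρ_S + ρ_A + 2·0.38, so 0.786 = (0.72 + ρ_A + 0.76) / 2.760.
ρ_A = 0.786·2.760 − 0.72 − 0.76 = 0.689.

0.689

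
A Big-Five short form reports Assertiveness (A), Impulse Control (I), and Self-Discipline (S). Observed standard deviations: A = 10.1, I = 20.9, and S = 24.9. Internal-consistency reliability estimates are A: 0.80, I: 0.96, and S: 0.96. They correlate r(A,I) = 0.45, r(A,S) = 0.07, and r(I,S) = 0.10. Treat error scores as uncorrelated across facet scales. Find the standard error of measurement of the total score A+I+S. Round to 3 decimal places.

7.917

Var(total) = 1158.83 + 329.272 = 1488.1.
True-score variance = 1096.16 + 329.272 = 1425.43, so reliability = 0.9579.
Error variance = 1488.1 − 1425.43 = 62.6748; SEM = √62.6748 = 7.917.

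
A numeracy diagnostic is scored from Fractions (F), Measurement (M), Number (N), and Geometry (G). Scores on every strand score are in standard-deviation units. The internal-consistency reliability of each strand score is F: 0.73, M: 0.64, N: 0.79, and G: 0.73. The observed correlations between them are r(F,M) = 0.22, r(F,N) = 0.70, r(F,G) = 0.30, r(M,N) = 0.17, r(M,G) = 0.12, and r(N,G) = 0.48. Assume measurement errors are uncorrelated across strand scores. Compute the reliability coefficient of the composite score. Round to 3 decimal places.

0.861

Var(F+M+N+G) = 4 + 2·[0.22 + 0.70 + 0.30 + 0.17 + 0.12 + 0.48] = 4 + 3.98 = 7.98.
Under uncorrelated errors the observed covariances equal the true-score covariances, so only the own-variance terms attenuate.
True-score variance = [0.73 + 0.64 + 0.79 + 0.73] + 3.98 = 2.89 + 3.98 = 6.87.
Reliability = 6.87 / 7.98 = 0.861.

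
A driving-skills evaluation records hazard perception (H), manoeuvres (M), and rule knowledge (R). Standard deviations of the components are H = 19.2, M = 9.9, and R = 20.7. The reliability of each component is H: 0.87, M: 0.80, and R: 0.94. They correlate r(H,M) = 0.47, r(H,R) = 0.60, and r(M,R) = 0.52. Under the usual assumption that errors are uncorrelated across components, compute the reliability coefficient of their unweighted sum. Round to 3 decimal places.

Var(H+M+R) = 19.2² + 9.9² + 20.7² + 2·[19.2·9.9·0.47 + 19.2·20.7·0.60 + 9.9·20.7·0.52] = 895.14 + 868.73 = 1763.87.
Under uncorrelated errors the observed covariances equal the true-score covariances, so only the own-variance terms attenuate.
True-score variance = [19.2²·0.87 + 9.9²·0.80 + 20.7²·0.94] + 868.73 = 801.905 + 868.73 = 1670.64.
Reliability = 1670.64 / 1763.87 = 0.947.

0.947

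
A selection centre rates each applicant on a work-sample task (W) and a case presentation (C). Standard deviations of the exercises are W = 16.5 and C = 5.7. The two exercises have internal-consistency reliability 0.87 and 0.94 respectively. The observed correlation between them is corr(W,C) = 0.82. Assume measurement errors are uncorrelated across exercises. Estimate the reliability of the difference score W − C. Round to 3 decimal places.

Var(W−C) = 16.5² + 5.7² − 2·16.5·5.7·0.82 = 304.74 − 154.242 = 150.498.
Under uncorrelated errors the observed covariances equal the true-score covariances, so only the own-variance terms attenuate.
True-score variance = [16.5²·0.87 + 5.7²·0.94] − 154.242 = 267.398 − 154.242 = 113.156.
Reliability = 113.156 / 150.498 = 0.752.

0.752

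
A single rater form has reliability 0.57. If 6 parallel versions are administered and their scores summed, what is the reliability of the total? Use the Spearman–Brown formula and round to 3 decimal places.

ρ_k = kρ / (1 + (k−1)ρ) = 6·0.57 / (1 + 5·0.57) = 3.420 / 3.850 = 0.888.

0.888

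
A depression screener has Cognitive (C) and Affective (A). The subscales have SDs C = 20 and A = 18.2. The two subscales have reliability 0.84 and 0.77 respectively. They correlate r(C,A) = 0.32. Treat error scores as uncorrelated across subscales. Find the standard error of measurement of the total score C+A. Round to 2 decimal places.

11.84

Var(total) = 731.24 + 232.96 = 964.2.
True-score variance = 591.055 + 232.96 = 824.015, so reliability = 0.8546.
Error variance = 964.2 − 824.015 = 140.185; SEM = √140.185 = 11.84.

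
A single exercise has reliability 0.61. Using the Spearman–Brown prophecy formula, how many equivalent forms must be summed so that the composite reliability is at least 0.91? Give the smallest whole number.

7

k ≥ ρ*(1−ρ₁)/(ρ₁(1−ρ*)) = 0.91·0.39 / (0.61·0.09) = 6.464.
Smallest integer k = 7.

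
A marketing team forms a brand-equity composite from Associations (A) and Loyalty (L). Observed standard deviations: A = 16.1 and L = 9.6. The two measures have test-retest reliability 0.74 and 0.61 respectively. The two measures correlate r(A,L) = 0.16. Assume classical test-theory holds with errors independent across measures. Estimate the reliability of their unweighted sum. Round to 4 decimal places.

0.7422

Var(A+L) = 16.1² + 9.6² + 2·[16.1·9.6·0.16] = 351.37 + 49.4592 = 400.829.
Because errors are independent across components, Cov(Tᵢ,Tⱼ) = Cov(Xᵢ,Xⱼ); the off-diagonal part of the true-score variance is the same as above.
True-score variance = [16.1²·0.74 + 9.6²·0.61] + 49.4592 = 248.033 + 49.4592 = 297.492.
Reliability = 297.492 / 400.829 = 0.7422.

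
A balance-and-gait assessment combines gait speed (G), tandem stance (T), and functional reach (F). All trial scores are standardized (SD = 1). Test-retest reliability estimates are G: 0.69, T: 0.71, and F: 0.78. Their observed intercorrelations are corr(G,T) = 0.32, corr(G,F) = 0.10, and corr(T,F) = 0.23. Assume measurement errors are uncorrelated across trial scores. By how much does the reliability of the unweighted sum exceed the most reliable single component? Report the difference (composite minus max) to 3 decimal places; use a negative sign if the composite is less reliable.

Var(sum) = 3 + 1.3 = 4.3; true-score variance = 2.18 + 1.3 = 3.48; composite reliability = 0.8093.
Max component reliability = 0.7800.
Difference = 0.8093 − 0.7800 = 0.029.

0.029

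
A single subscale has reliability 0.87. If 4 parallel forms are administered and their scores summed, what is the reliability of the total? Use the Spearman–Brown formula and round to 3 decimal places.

ρ_k = kρ / (1 + (k−1)ρ) = 4·0.87 / (1 + 3·0.87) = 3.480 / 3.610 = 0.964.

0.964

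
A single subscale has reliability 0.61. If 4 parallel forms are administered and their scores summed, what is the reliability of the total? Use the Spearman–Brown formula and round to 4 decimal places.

0.8622

ρ_k = kρ / (1 + (k−1)ρ) = 4·0.61 / (1 + 3·0.61) = 2.440 / 2.830 = 0.8622.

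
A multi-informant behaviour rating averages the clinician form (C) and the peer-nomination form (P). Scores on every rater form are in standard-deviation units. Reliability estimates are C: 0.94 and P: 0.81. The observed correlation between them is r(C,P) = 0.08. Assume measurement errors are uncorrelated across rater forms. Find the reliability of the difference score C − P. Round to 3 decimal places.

0.864

Var(C−P) = 1 + 1 − 2·0.08 = 2 − 0.16 = 1.84.
Because errors are independent across components, Cov(Tᵢ,Tⱼ) = Cov(Xᵢ,Xⱼ); the off-diagonal part of the true-score variance is the same as above.
True-score variance = [0.94 + 0.81] − 0.16 = 1.75 − 0.16 = 1.59.
Reliability = 1.59 / 1.84 = 0.864.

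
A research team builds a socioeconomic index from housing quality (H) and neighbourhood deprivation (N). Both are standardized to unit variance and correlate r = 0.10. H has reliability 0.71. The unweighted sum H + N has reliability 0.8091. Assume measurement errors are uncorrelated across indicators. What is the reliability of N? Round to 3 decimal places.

Var(H+N) = 2 + 2·0.10 = 2.200.
True-score variance = ρ_H + ρ_N + 2·0.10, so 0.8091 = (0.71 + ρ_N + 0.20) / 2.200.
ρ_N = 0.8091·2.200 − 0.71 − 0.20 = 0.870.

0.870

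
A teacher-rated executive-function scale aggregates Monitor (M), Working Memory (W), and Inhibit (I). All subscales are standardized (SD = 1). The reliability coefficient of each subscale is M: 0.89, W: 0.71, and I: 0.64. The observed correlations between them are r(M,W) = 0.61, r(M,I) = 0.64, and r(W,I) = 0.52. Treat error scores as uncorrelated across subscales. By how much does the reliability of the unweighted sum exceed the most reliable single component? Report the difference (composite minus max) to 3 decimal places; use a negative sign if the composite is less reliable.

Var(sum) = 3 + 3.54 = 6.54; true-score variance = 2.24 + 3.54 = 5.78; composite reliability = 0.8838.
Max component reliability = 0.8900.
Difference = 0.8838 − 0.8900 = -0.006.

-0.006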